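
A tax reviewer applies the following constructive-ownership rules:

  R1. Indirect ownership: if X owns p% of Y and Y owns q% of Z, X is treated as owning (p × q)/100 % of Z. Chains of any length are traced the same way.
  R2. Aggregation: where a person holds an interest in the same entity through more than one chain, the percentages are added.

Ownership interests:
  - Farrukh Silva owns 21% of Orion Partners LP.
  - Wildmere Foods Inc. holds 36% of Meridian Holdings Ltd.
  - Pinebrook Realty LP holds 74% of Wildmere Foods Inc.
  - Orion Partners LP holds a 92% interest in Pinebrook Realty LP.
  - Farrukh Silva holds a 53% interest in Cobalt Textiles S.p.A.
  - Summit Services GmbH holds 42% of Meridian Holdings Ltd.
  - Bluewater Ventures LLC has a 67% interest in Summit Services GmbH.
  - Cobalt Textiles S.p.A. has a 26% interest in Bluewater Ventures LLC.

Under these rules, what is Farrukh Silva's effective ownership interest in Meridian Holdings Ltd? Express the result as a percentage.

9.02454%

Chain via Cobalt Textiles S.p.A. → Bluewater Ventures LLC → Summit Services GmbH (R1): 53% × 26% × 67% × 42% = 3.877692% of Meridian Holdings Ltd.
Chain via Orion Partners LP → Pinebrook Realty LP → Wildmere Foods Inc. (R1): 21% × 92% × 74% × 36% = 5.146848% of Meridian Holdings Ltd.
Aggregating (R2): 3.877692% + 5.146848% = 9.02454%.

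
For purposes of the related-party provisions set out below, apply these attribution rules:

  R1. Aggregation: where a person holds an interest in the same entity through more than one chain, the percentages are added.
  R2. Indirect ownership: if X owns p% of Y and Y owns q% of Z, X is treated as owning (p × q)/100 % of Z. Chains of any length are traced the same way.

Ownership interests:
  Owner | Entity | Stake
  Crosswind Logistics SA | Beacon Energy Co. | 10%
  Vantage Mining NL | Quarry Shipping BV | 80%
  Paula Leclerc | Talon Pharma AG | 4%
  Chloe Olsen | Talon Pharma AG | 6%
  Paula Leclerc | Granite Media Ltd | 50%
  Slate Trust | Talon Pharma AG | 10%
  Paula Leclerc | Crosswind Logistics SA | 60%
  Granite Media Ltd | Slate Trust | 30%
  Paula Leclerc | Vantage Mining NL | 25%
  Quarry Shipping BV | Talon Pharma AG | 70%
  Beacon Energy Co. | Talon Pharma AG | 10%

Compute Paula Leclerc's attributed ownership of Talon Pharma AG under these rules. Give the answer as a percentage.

Chain via Vantage Mining NL → Quarry Shipping BV (R2): 25% × 80% × 70% = 14% of Talon Pharma AG.
Chain via Crosswind Logistics SA → Beacon Energy Co. (R2): 60% × 10% × 10% = 0.6% of Talon Pharma AG.
Chain via Granite Media Ltd → Slate Trust (R2): 50% × 30% × 10% = 1.5% of Talon Pharma AG.
Direct interest in Talon Pharma AG: 4%.
Aggregating (R1): 14% + 0.6% + 1.5% + 4% = 20.1%.

20.1%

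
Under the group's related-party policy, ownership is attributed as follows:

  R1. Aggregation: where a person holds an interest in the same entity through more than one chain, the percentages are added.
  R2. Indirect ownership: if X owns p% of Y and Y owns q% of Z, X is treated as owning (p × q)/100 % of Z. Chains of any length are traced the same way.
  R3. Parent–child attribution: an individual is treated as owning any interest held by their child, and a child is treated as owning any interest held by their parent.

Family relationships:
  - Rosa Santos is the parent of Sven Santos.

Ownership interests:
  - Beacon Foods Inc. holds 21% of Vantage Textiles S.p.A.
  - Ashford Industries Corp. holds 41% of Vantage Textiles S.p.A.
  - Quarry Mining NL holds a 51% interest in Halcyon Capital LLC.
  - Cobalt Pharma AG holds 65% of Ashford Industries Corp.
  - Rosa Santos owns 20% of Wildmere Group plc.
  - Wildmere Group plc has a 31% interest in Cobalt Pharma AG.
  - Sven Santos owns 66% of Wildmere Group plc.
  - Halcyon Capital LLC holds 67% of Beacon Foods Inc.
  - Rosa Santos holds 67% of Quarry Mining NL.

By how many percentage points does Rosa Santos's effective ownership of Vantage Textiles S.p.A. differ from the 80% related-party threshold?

68.087391

By parent–child attribution (R3), Rosa Santos is treated as also owning Sven Santos's interest in Wildmere Group plc, giving 20% + 66% = 86%.
Chain via Quarry Mining NL → Halcyon Capital LLC → Beacon Foods Inc. (R2): 67% × 51% × 67% × 21% = 4.807719% of Vantage Textiles S.p.A.
Chain via Wildmere Group plc → Cobalt Pharma AG → Ashford Industries Corp. (R2): 86% × 31% × 65% × 41% = 7.10489% of Vantage Textiles S.p.A.
Aggregating (R1): 4.807719% + 7.10489% = 11.912609%.
11.912609% falls short of the 80% threshold by 68.087391 percentage points.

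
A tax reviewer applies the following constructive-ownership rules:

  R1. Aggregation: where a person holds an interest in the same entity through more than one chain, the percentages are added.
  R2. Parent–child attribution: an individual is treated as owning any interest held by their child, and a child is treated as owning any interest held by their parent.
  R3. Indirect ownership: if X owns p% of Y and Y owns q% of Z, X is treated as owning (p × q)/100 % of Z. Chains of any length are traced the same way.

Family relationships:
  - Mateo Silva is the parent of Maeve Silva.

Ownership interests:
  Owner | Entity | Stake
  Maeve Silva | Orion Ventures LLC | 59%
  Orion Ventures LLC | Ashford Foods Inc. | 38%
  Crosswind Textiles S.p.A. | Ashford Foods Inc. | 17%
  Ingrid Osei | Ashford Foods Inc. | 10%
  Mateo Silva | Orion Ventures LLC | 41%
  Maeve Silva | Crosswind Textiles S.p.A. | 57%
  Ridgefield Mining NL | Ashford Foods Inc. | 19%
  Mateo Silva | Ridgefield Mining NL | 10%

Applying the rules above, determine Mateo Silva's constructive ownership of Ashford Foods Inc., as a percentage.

By parent–child attribution (R2), Mateo Silva is treated as also owning Maeve Silva's interest in Orion Ventures LLC, giving 41% + 59% = 100%.
By parent–child attribution (R2), Mateo Silva is treated as owning Maeve Silva's 57% interest in Crosswind Textiles S.p.A.
Chain via Ridgefield Mining NL (R3): 10% × 19% = 1.9% of Ashford Foods Inc.
Chain via Orion Ventures LLC (R3): 100% × 38% = 38% of Ashford Foods Inc.
Chain via Crosswind Textiles S.p.A. (R3): 57% × 17% = 9.69% of Ashford Foods Inc.
Aggregating (R1): 1.9% + 38% + 9.69% = 49.59%.

49.59%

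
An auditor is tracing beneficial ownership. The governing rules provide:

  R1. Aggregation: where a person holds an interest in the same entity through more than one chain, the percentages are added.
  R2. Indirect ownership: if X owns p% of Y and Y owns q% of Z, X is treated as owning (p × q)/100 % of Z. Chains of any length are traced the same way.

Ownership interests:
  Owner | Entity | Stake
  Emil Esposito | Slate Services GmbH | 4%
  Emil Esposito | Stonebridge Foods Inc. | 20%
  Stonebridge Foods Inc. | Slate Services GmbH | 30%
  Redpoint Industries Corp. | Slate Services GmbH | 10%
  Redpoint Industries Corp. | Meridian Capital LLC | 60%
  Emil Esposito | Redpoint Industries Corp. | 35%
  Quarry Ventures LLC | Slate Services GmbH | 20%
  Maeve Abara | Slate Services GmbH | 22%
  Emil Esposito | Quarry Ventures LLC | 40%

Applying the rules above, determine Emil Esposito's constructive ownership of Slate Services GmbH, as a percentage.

21.5%

Chain via Quarry Ventures LLC (R2): 40% × 20% = 8% of Slate Services GmbH.
Chain via Stonebridge Foods Inc. (R2): 20% × 30% = 6% of Slate Services GmbH.
Chain via Redpoint Industries Corp. (R2): 35% × 10% = 3.5% of Slate Services GmbH.
Direct interest in Slate Services GmbH: 4%.
Aggregating (R1): 8% + 6% + 3.5% + 4% = 21.5%.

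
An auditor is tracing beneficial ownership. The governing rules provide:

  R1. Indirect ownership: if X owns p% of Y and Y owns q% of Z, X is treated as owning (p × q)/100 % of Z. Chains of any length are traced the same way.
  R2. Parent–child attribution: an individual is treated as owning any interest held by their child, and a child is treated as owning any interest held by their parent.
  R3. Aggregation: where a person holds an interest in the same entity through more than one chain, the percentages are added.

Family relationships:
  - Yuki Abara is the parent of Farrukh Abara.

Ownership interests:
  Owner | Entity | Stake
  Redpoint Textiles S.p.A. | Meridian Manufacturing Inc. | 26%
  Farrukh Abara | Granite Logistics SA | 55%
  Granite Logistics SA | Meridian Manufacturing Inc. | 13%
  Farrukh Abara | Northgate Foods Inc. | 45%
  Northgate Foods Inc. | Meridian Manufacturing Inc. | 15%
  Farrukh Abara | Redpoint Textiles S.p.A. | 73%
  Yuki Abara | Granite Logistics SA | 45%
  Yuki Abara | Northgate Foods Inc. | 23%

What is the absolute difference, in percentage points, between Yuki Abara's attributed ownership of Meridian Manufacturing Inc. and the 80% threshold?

By parent–child attribution (R2), Yuki Abara is treated as also owning Farrukh Abara's interest in Granite Logistics SA, giving 45% + 55% = 100%.
By parent–child attribution (R2), Yuki Abara is treated as also owning Farrukh Abara's interest in Northgate Foods Inc, giving 23% + 45% = 68%.
By parent–child attribution (R2), Yuki Abara is treated as owning Farrukh Abara's 73% interest in Redpoint Textiles S.p.A.
Chain via Granite Logistics SA (R1): 100% × 13% = 13% of Meridian Manufacturing Inc.
Chain via Northgate Foods Inc. (R1): 68% × 15% = 10.2% of Meridian Manufacturing Inc.
Chain via Redpoint Textiles S.p.A. (R1): 73% × 26% = 18.98% of Meridian Manufacturing Inc.
Aggregating (R3): 13% + 10.2% + 18.98% = 42.18%.
42.18% falls short of the 80% threshold by 37.82 percentage points.

37.82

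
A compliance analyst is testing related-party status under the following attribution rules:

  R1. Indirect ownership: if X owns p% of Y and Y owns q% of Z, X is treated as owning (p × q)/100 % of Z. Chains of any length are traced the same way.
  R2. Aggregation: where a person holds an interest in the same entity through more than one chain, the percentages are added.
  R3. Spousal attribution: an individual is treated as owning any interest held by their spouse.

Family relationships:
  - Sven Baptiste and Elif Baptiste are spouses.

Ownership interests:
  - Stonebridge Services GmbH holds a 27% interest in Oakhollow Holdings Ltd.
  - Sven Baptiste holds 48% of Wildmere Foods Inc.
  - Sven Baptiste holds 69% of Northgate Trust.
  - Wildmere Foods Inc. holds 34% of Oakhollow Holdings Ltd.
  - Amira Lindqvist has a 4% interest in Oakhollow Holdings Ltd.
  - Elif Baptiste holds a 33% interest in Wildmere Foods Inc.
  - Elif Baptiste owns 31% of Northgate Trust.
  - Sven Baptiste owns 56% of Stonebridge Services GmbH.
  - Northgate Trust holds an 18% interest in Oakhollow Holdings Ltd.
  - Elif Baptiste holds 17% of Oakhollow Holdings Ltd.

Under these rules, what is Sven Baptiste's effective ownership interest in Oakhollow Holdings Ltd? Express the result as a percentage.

77.66%

By spousal attribution (R3), Sven Baptiste is treated as also owning Elif Baptiste's interest in Northgate Trust, giving 69% + 31% = 100%.
By spousal attribution (R3), Sven Baptiste is treated as also owning Elif Baptiste's interest in Wildmere Foods Inc, giving 48% + 33% = 81%.
By spousal attribution (R3), Sven Baptiste is treated as owning Elif Baptiste's 17% interest in Oakhollow Holdings Ltd.
Chain via Northgate Trust (R1): 100% × 18% = 18% of Oakhollow Holdings Ltd.
Chain via Wildmere Foods Inc. (R1): 81% × 34% = 27.54% of Oakhollow Holdings Ltd.
Chain via Stonebridge Services GmbH (R1): 56% × 27% = 15.12% of Oakhollow Holdings Ltd.
Direct interest in Oakhollow Holdings Ltd: 17%.
Aggregating (R2): 18% + 27.54% + 15.12% + 17% = 77.66%.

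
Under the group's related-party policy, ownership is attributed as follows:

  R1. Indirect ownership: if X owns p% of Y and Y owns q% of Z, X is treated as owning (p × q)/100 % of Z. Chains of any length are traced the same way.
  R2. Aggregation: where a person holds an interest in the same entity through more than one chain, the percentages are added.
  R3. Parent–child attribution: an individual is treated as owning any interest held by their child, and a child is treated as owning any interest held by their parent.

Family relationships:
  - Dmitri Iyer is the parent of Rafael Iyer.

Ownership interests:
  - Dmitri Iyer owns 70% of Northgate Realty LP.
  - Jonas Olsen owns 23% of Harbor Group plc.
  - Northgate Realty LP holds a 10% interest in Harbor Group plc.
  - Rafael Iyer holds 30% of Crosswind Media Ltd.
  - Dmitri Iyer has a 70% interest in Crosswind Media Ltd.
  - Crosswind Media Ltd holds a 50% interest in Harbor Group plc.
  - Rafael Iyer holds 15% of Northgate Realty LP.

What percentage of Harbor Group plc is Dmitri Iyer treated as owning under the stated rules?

By parent–child attribution (R3), Dmitri Iyer is treated as also owning Rafael Iyer's interest in Northgate Realty LP, giving 70% + 15% = 85%.
By parent–child attribution (R3), Dmitri Iyer is treated as also owning Rafael Iyer's interest in Crosswind Media Ltd, giving 70% + 30% = 100%.
Chain via Northgate Realty LP (R1): 85% × 10% = 8.5% of Harbor Group plc.
Chain via Crosswind Media Ltd (R1): 100% × 50% = 50% of Harbor Group plc.
Aggregating (R2): 8.5% + 50% = 58.5%.

58.5%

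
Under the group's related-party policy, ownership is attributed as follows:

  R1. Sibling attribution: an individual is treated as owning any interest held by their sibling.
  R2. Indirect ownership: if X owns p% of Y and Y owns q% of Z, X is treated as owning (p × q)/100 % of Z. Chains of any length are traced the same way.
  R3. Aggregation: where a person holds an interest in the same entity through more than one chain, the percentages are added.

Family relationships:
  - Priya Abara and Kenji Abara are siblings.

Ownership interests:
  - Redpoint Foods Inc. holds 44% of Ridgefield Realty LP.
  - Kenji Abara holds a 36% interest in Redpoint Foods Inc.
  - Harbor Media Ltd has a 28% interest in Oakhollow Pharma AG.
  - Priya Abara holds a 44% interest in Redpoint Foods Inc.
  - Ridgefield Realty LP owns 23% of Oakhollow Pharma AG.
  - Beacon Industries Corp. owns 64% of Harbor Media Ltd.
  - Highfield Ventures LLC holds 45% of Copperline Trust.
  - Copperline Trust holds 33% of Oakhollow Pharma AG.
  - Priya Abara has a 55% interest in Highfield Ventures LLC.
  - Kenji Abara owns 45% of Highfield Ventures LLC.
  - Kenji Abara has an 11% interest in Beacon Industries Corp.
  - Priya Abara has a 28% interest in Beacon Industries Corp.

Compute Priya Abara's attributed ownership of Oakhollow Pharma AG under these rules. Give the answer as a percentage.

29.9348%

By sibling attribution (R1), Priya Abara is treated as also owning Kenji Abara's interest in Highfield Ventures LLC, giving 55% + 45% = 100%.
By sibling attribution (R1), Priya Abara is treated as also owning Kenji Abara's interest in Redpoint Foods Inc, giving 44% + 36% = 80%.
By sibling attribution (R1), Priya Abara is treated as also owning Kenji Abara's interest in Beacon Industries Corp, giving 28% + 11% = 39%.
Chain via Highfield Ventures LLC → Copperline Trust (R2): 100% × 45% × 33% = 14.85% of Oakhollow Pharma AG.
Chain via Redpoint Foods Inc. → Ridgefield Realty LP (R2): 80% × 44% × 23% = 8.096% of Oakhollow Pharma AG.
Chain via Beacon Industries Corp. → Harbor Media Ltd (R2): 39% × 64% × 28% = 6.9888% of Oakhollow Pharma AG.
Aggregating (R3): 14.85% + 8.096% + 6.9888% = 29.9348%.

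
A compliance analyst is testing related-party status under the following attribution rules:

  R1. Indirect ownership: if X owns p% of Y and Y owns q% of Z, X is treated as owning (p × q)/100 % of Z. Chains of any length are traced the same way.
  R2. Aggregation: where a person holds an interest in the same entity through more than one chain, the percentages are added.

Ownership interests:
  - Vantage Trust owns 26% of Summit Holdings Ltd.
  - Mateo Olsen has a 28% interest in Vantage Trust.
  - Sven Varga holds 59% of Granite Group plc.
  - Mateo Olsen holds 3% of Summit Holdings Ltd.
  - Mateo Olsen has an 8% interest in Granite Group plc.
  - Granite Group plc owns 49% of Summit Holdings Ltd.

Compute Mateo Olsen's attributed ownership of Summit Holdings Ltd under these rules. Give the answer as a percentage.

14.2%

Chain via Vantage Trust (R1): 28% × 26% = 7.28% of Summit Holdings Ltd.
Chain via Granite Group plc (R1): 8% × 49% = 3.92% of Summit Holdings Ltd.
Direct interest in Summit Holdings Ltd: 3%.
Aggregating (R2): 7.28% + 3.92% + 3% = 14.2%.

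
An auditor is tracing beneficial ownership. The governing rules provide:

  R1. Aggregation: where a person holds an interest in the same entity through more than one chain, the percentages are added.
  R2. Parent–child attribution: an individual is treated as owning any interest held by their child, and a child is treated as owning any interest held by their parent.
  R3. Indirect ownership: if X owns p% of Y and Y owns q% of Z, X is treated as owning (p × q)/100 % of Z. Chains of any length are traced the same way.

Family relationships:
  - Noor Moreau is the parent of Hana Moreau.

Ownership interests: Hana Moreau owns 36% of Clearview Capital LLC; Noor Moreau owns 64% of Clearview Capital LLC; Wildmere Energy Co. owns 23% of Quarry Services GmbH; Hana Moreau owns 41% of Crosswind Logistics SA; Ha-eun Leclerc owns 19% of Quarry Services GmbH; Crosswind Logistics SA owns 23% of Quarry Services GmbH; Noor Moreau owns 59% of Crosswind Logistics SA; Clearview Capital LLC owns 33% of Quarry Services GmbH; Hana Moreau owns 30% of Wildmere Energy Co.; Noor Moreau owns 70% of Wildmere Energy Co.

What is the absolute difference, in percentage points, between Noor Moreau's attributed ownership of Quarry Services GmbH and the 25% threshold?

By parent–child attribution (R2), Noor Moreau is treated as also owning Hana Moreau's interest in Wildmere Energy Co, giving 70% + 30% = 100%.
By parent–child attribution (R2), Noor Moreau is treated as also owning Hana Moreau's interest in Crosswind Logistics SA, giving 59% + 41% = 100%.
By parent–child attribution (R2), Noor Moreau is treated as also owning Hana Moreau's interest in Clearview Capital LLC, giving 64% + 36% = 100%.
Chain via Wildmere Energy Co. (R3): 100% × 23% = 23% of Quarry Services GmbH.
Chain via Crosswind Logistics SA (R3): 100% × 23% = 23% of Quarry Services GmbH.
Chain via Clearview Capital LLC (R3): 100% × 33% = 33% of Quarry Services GmbH.
Aggregating (R1): 23% + 23% + 33% = 79%.
79% exceeds the 25% threshold by 54 percentage points.

54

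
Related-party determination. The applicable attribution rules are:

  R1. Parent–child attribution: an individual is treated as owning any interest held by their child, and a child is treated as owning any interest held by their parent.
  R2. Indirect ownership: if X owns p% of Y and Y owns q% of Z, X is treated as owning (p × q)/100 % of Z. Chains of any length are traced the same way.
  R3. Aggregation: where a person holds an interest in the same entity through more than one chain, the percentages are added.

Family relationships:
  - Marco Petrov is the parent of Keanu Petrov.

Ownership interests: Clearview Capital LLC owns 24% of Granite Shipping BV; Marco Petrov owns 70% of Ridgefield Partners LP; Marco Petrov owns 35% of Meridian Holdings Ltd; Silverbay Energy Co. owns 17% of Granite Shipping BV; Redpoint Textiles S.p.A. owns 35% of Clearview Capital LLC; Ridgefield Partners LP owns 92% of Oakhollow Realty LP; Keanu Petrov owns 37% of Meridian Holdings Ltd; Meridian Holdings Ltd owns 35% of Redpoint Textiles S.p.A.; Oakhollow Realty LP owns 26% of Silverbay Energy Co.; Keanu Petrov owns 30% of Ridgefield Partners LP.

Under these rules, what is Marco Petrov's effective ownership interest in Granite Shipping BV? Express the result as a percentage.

6.1832%

By parent–child attribution (R1), Marco Petrov is treated as also owning Keanu Petrov's interest in Meridian Holdings Ltd, giving 35% + 37% = 72%.
By parent–child attribution (R1), Marco Petrov is treated as also owning Keanu Petrov's interest in Ridgefield Partners LP, giving 70% + 30% = 100%.
Chain via Meridian Holdings Ltd → Redpoint Textiles S.p.A. → Clearview Capital LLC (R2): 72% × 35% × 35% × 24% = 2.1168% of Granite Shipping BV.
Chain via Ridgefield Partners LP → Oakhollow Realty LP → Silverbay Energy Co. (R2): 100% × 92% × 26% × 17% = 4.0664% of Granite Shipping BV.
Aggregating (R3): 2.1168% + 4.0664% = 6.1832%.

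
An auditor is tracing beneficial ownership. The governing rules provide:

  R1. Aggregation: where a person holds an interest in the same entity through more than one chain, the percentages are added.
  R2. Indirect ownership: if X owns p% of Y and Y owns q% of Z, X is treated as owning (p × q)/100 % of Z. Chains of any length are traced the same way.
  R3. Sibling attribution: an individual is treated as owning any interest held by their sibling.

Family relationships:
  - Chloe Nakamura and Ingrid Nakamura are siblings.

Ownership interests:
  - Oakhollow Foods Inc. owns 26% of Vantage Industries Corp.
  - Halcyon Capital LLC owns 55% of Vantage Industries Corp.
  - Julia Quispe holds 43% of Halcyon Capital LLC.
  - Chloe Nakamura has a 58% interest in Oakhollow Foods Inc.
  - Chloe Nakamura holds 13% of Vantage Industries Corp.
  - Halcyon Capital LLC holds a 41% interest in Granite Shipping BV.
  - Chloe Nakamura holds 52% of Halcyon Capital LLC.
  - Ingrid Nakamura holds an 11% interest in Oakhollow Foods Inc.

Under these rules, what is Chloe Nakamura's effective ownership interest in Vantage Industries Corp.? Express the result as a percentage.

59.54%

By sibling attribution (R3), Chloe Nakamura is treated as also owning Ingrid Nakamura's interest in Oakhollow Foods Inc, giving 58% + 11% = 69%.
Chain via Oakhollow Foods Inc. (R2): 69% × 26% = 17.94% of Vantage Industries Corp.
Chain via Halcyon Capital LLC (R2): 52% × 55% = 28.6% of Vantage Industries Corp.
Direct interest in Vantage Industries Corp: 13%.
Aggregating (R1): 17.94% + 28.6% + 13% = 59.54%.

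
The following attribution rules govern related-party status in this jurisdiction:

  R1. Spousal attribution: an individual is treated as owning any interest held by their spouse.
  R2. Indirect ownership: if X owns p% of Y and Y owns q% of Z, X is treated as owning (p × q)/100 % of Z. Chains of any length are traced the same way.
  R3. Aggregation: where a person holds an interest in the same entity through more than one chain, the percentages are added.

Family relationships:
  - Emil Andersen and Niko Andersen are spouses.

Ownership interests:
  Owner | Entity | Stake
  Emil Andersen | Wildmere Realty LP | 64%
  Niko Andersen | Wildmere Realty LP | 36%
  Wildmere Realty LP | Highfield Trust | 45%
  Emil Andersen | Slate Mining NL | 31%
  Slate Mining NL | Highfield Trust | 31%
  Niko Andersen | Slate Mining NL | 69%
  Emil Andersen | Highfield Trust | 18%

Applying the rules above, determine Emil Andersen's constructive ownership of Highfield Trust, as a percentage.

94%

By spousal attribution (R1), Emil Andersen is treated as also owning Niko Andersen's interest in Wildmere Realty LP, giving 64% + 36% = 100%.
By spousal attribution (R1), Emil Andersen is treated as also owning Niko Andersen's interest in Slate Mining NL, giving 31% + 69% = 100%.
Chain via Wildmere Realty LP (R2): 100% × 45% = 45% of Highfield Trust.
Chain via Slate Mining NL (R2): 100% × 31% = 31% of Highfield Trust.
Direct interest in Highfield Trust: 18%.
Aggregating (R3): 45% + 31% + 18% = 94%.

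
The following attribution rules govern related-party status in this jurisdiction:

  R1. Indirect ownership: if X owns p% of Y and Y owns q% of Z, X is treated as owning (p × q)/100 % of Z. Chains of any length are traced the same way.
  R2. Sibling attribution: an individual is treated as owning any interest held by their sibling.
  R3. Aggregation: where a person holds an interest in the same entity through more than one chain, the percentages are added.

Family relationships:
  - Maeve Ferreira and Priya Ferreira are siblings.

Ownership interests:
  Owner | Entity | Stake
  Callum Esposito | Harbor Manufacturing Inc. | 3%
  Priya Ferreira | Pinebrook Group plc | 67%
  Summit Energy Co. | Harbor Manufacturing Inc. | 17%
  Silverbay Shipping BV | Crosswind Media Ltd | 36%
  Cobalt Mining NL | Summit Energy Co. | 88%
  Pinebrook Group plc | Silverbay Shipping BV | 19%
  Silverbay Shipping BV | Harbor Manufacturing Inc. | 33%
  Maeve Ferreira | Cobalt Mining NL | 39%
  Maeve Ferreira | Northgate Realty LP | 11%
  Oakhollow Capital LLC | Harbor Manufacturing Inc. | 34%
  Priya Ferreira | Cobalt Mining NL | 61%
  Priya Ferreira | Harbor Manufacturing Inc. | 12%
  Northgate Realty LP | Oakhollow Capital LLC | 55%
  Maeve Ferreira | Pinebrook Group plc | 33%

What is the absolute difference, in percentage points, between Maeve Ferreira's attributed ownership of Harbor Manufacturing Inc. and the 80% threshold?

44.713

By sibling attribution (R2), Maeve Ferreira is treated as also owning Priya Ferreira's interest in Cobalt Mining NL, giving 39% + 61% = 100%.
By sibling attribution (R2), Maeve Ferreira is treated as also owning Priya Ferreira's interest in Pinebrook Group plc, giving 33% + 67% = 100%.
By sibling attribution (R2), Maeve Ferreira is treated as owning Priya Ferreira's 12% interest in Harbor Manufacturing Inc.
Chain via Cobalt Mining NL → Summit Energy Co. (R1): 100% × 88% × 17% = 14.96% of Harbor Manufacturing Inc.
Chain via Pinebrook Group plc → Silverbay Shipping BV (R1): 100% × 19% × 33% = 6.27% of Harbor Manufacturing Inc.
Chain via Northgate Realty LP → Oakhollow Capital LLC (R1): 11% × 55% × 34% = 2.057% of Harbor Manufacturing Inc.
Direct interest in Harbor Manufacturing Inc: 12%.
Aggregating (R3): 14.96% + 6.27% + 2.057% + 12% = 35.287%.
35.287% falls short of the 80% threshold by 44.713 percentage points.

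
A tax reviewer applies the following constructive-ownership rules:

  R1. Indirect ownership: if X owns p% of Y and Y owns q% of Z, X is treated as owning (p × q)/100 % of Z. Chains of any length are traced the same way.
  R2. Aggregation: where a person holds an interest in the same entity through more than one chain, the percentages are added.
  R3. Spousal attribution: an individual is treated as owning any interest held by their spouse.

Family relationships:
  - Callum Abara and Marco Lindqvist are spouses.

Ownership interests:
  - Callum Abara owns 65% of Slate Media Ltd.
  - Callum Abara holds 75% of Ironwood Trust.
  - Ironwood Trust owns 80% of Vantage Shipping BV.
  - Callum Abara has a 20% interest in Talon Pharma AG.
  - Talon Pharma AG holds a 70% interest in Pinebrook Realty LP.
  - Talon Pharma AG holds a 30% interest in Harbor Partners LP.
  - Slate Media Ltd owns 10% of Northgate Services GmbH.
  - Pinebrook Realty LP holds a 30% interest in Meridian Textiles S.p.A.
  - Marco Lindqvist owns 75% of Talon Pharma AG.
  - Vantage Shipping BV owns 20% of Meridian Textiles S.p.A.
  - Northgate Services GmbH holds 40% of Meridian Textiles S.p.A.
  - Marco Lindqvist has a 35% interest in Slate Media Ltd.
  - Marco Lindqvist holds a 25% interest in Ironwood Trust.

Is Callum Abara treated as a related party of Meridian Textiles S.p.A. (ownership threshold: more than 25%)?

By spousal attribution (R3), Callum Abara is treated as also owning Marco Lindqvist's interest in Ironwood Trust, giving 75% + 25% = 100%.
By spousal attribution (R3), Callum Abara is treated as also owning Marco Lindqvist's interest in Talon Pharma AG, giving 20% + 75% = 95%.
By spousal attribution (R3), Callum Abara is treated as also owning Marco Lindqvist's interest in Slate Media Ltd, giving 65% + 35% = 100%.
Chain via Ironwood Trust → Vantage Shipping BV (R1): 100% × 80% × 20% = 16% of Meridian Textiles S.p.A.
Chain via Talon Pharma AG → Pinebrook Realty LP (R1): 95% × 70% × 30% = 19.95% of Meridian Textiles S.p.A.
Chain via Slate Media Ltd → Northgate Services GmbH (R1): 100% × 10% × 40% = 4% of Meridian Textiles S.p.A.
Aggregating (R2): 16% + 19.95% + 4% = 39.95%.
39.95% exceeds the 25% threshold, so Callum is a related party to Meridian Textiles S.p.A.

Yes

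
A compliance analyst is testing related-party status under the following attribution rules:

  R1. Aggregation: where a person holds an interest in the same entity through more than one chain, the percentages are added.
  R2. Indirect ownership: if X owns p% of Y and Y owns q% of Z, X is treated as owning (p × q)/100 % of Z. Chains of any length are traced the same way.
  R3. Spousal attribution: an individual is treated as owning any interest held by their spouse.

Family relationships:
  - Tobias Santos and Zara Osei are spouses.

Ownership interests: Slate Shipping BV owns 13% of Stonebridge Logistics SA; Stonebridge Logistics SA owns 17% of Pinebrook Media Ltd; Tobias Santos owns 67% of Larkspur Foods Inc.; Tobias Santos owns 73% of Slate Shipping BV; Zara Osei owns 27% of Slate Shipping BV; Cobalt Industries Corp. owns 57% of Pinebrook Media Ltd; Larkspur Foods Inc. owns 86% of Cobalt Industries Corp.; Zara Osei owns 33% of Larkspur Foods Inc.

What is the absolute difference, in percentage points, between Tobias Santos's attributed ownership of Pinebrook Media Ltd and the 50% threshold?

1.23

By spousal attribution (R3), Tobias Santos is treated as also owning Zara Osei's interest in Larkspur Foods Inc, giving 67% + 33% = 100%.
By spousal attribution (R3), Tobias Santos is treated as also owning Zara Osei's interest in Slate Shipping BV, giving 73% + 27% = 100%.
Chain via Larkspur Foods Inc. → Cobalt Industries Corp. (R2): 100% × 86% × 57% = 49.02% of Pinebrook Media Ltd.
Chain via Slate Shipping BV → Stonebridge Logistics SA (R2): 100% × 13% × 17% = 2.21% of Pinebrook Media Ltd.
Aggregating (R1): 49.02% + 2.21% = 51.23%.
51.23% exceeds the 50% threshold by 1.23 percentage points.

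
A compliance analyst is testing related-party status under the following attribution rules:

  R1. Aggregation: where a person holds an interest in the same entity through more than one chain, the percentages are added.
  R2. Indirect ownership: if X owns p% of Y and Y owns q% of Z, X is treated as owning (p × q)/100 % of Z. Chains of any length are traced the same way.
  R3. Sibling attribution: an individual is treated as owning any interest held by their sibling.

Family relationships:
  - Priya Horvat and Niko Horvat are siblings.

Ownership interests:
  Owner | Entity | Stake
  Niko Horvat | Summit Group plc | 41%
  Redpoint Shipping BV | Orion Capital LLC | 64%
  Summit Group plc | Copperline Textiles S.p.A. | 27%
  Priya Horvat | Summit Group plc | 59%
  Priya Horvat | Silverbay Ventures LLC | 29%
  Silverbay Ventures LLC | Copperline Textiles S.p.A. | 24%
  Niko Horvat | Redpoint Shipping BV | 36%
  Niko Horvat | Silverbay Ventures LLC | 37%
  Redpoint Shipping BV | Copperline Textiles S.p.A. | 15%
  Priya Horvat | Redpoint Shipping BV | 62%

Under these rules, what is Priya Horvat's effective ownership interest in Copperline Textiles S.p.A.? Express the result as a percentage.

By sibling attribution (R3), Priya Horvat is treated as also owning Niko Horvat's interest in Summit Group plc, giving 59% + 41% = 100%.
By sibling attribution (R3), Priya Horvat is treated as also owning Niko Horvat's interest in Redpoint Shipping BV, giving 62% + 36% = 98%.
By sibling attribution (R3), Priya Horvat is treated as also owning Niko Horvat's interest in Silverbay Ventures LLC, giving 29% + 37% = 66%.
Chain via Summit Group plc (R2): 100% × 27% = 27% of Copperline Textiles S.p.A.
Chain via Redpoint Shipping BV (R2): 98% × 15% = 14.7% of Copperline Textiles S.p.A.
Chain via Silverbay Ventures LLC (R2): 66% × 24% = 15.84% of Copperline Textiles S.p.A.
Aggregating (R1): 27% + 14.7% + 15.84% = 57.54%.

57.54%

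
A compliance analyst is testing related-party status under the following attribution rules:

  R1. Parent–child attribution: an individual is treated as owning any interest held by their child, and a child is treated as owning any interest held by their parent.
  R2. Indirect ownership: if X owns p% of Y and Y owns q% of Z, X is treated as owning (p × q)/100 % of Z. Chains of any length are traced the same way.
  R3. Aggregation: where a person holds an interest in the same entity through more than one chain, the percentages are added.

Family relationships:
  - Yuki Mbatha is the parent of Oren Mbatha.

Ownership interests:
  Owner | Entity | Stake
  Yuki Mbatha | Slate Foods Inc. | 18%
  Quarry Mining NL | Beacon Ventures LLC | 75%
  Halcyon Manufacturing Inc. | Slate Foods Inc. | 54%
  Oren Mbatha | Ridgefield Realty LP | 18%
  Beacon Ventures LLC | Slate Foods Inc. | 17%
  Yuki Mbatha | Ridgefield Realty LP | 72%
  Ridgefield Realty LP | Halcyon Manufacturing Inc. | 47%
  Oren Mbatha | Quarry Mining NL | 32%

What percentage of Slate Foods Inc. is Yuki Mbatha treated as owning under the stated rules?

By parent–child attribution (R1), Yuki Mbatha is treated as also owning Oren Mbatha's interest in Ridgefield Realty LP, giving 72% + 18% = 90%.
By parent–child attribution (R1), Yuki Mbatha is treated as owning Oren Mbatha's 32% interest in Quarry Mining NL.
Chain via Ridgefield Realty LP → Halcyon Manufacturing Inc. (R2): 90% × 47% × 54% = 22.842% of Slate Foods Inc.
Direct interest in Slate Foods Inc: 18%.
Chain via Quarry Mining NL → Beacon Ventures LLC (R2): 32% × 75% × 17% = 4.08% of Slate Foods Inc.
Aggregating (R3): 22.842% + 18% + 4.08% = 44.922%.

44.922%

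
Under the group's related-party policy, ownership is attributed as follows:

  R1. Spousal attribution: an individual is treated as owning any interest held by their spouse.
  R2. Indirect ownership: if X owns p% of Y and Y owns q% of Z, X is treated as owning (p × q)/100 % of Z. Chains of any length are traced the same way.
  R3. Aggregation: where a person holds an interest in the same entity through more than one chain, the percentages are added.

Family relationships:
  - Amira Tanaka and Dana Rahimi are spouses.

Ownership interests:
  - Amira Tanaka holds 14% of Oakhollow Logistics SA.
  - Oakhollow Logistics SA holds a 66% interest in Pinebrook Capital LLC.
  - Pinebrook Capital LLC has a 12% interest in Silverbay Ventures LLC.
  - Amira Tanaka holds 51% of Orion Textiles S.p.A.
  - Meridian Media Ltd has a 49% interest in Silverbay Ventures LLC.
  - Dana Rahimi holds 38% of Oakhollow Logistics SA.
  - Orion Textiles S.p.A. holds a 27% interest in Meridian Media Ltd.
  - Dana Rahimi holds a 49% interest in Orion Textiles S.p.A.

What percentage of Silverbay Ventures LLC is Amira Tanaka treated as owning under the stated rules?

By spousal attribution (R1), Amira Tanaka is treated as also owning Dana Rahimi's interest in Oakhollow Logistics SA, giving 14% + 38% = 52%.
By spousal attribution (R1), Amira Tanaka is treated as also owning Dana Rahimi's interest in Orion Textiles S.p.A, giving 51% + 49% = 100%.
Chain via Oakhollow Logistics SA → Pinebrook Capital LLC (R2): 52% × 66% × 12% = 4.1184% of Silverbay Ventures LLC.
Chain via Orion Textiles S.p.A. → Meridian Media Ltd (R2): 100% × 27% × 49% = 13.23% of Silverbay Ventures LLC.
Aggregating (R3): 4.1184% + 13.23% = 17.3484%.

17.3484%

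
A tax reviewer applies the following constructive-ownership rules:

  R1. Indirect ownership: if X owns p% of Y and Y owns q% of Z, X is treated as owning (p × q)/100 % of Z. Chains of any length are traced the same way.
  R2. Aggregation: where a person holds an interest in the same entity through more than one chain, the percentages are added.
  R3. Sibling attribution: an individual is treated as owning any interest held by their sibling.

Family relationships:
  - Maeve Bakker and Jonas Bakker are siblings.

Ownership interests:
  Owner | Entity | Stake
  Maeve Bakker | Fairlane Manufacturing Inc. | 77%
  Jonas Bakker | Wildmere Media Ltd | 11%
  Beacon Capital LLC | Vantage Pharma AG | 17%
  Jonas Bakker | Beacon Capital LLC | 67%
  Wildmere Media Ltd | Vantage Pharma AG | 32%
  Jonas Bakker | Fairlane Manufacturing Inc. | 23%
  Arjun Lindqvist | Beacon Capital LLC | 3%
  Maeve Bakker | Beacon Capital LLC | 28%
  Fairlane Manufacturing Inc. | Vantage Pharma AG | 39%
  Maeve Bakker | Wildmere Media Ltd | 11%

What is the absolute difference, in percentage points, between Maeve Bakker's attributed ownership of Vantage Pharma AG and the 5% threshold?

57.19

By sibling attribution (R3), Maeve Bakker is treated as also owning Jonas Bakker's interest in Wildmere Media Ltd, giving 11% + 11% = 22%.
By sibling attribution (R3), Maeve Bakker is treated as also owning Jonas Bakker's interest in Beacon Capital LLC, giving 28% + 67% = 95%.
By sibling attribution (R3), Maeve Bakker is treated as also owning Jonas Bakker's interest in Fairlane Manufacturing Inc, giving 77% + 23% = 100%.
Chain via Wildmere Media Ltd (R1): 22% × 32% = 7.04% of Vantage Pharma AG.
Chain via Beacon Capital LLC (R1): 95% × 17% = 16.15% of Vantage Pharma AG.
Chain via Fairlane Manufacturing Inc. (R1): 100% × 39% = 39% of Vantage Pharma AG.
Aggregating (R2): 7.04% + 16.15% + 39% = 62.19%.
62.19% exceeds the 5% threshold by 57.19 percentage points.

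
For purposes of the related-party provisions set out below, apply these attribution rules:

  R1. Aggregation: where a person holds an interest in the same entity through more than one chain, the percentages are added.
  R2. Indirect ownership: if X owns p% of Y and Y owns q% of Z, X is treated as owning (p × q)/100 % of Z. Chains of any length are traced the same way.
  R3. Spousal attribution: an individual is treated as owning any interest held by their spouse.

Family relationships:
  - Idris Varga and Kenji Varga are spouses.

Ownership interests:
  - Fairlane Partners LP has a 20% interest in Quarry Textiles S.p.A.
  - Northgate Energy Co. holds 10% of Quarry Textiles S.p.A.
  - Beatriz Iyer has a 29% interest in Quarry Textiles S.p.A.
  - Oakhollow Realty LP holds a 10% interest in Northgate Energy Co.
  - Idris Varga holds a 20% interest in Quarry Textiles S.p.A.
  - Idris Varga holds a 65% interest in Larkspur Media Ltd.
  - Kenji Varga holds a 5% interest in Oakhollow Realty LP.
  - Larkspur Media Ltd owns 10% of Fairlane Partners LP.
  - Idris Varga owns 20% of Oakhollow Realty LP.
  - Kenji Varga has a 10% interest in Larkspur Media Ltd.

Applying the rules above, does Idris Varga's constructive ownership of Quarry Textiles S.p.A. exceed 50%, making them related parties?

By spousal attribution (R3), Idris Varga is treated as also owning Kenji Varga's interest in Oakhollow Realty LP, giving 20% + 5% = 25%.
By spousal attribution (R3), Idris Varga is treated as also owning Kenji Varga's interest in Larkspur Media Ltd, giving 65% + 10% = 75%.
Chain via Oakhollow Realty LP → Northgate Energy Co. (R2): 25% × 10% × 10% = 0.25% of Quarry Textiles S.p.A.
Chain via Larkspur Media Ltd → Fairlane Partners LP (R2): 75% × 10% × 20% = 1.5% of Quarry Textiles S.p.A.
Direct interest in Quarry Textiles S.p.A: 20%.
Aggregating (R1): 0.25% + 1.5% + 20% = 21.75%.
21.75% does not exceed the 50% threshold, so Idris is not a related party to Quarry Textiles S.p.A.

No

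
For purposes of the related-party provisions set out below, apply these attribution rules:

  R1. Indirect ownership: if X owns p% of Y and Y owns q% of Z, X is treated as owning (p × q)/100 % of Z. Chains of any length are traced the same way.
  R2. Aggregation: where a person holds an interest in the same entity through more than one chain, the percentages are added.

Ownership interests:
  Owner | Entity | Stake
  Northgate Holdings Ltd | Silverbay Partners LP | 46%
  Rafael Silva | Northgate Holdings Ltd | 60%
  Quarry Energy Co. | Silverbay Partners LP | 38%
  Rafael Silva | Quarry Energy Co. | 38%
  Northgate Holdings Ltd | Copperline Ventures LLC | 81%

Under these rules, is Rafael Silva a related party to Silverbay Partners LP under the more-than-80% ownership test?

No

Chain via Quarry Energy Co. (R1): 38% × 38% = 14.44% of Silverbay Partners LP.
Chain via Northgate Holdings Ltd (R1): 60% × 46% = 27.6% of Silverbay Partners LP.
Aggregating (R2): 14.44% + 27.6% = 42.04%.
42.04% does not exceed the 80% threshold, so Rafael is not a related party to Silverbay Partners LP.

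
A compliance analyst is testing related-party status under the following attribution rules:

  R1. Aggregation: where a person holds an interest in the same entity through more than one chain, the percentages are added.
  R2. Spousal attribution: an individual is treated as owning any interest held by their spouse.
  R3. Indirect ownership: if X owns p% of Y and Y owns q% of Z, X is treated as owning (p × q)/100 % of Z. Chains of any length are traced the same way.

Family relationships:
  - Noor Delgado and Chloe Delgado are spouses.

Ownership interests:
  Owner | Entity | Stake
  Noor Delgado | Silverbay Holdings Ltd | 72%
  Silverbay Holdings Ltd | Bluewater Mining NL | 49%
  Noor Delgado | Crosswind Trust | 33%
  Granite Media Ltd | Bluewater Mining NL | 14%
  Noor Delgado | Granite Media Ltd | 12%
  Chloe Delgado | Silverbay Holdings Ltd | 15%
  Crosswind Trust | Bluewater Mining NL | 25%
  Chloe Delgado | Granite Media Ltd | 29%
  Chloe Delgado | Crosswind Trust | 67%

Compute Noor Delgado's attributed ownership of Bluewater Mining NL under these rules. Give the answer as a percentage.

73.37%

By spousal attribution (R2), Noor Delgado is treated as also owning Chloe Delgado's interest in Granite Media Ltd, giving 12% + 29% = 41%.
By spousal attribution (R2), Noor Delgado is treated as also owning Chloe Delgado's interest in Crosswind Trust, giving 33% + 67% = 100%.
By spousal attribution (R2), Noor Delgado is treated as also owning Chloe Delgado's interest in Silverbay Holdings Ltd, giving 72% + 15% = 87%.
Chain via Granite Media Ltd (R3): 41% × 14% = 5.74% of Bluewater Mining NL.
Chain via Crosswind Trust (R3): 100% × 25% = 25% of Bluewater Mining NL.
Chain via Silverbay Holdings Ltd (R3): 87% × 49% = 42.63% of Bluewater Mining NL.
Aggregating (R1): 5.74% + 25% + 42.63% = 73.37%.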